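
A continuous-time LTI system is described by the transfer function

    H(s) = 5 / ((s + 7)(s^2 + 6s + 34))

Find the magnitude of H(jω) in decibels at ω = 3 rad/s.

|H(j3)|_dB ≈ -33.4 dB

Substitute s = j3: numerator = 5, denominator = 121 + j201.
|H(j3)| = |5| / |121 + j201| = 5 / 234.61 ≈ 0.02131.
In decibels: 20·log₁₀(0.02131) ≈ -33.4 dB.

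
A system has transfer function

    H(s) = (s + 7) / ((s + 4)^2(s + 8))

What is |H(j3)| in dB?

|H(j3)|_dB ≈ -29.0 dB

Substitute s = j3: numerator = 7 + j3, denominator = -16 + j213.
|H(j3)| = |7 + j3| / |-16 + j213| = 7.6158 / 213.60 ≈ 0.03565.
In decibels: 20·log₁₀(0.03565) ≈ -29.0 dB.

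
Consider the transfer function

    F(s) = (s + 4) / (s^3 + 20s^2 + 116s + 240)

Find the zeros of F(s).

s = -4

Set the numerator to zero: s + 4 = 0.
So s = -4.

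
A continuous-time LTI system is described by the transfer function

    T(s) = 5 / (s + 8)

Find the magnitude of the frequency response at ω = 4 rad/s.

Substitute s = j4: numerator = 5, denominator = 8 + j4.
|T(j4)| = |5| / |8 + j4| = 5 / 8.9443 ≈ 0.5590.

|T(j4)| ≈ 0.5590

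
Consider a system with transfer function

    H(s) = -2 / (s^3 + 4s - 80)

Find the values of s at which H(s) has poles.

The poles are the roots of the denominator s^3 + 4s - 80 = 0.
Trying s = 4: the polynomial evaluates to 0, so (s - 4) is a factor.
Dividing out leaves s^2 + 4s + 20 = 0.
The quadratic formula then gives s = -2 ± 4j.

s = -2 + 4j, -2 - 4j, 4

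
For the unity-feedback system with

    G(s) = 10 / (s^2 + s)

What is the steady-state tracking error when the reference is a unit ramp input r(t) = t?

e_ss = 0.1000

G(s) has one pole at the origin.
This is a Type 1 system. Kv = lim_{s→0} s·G(s) = 10/1.
e_ss = 1/Kv = 1/(10) = 1/10 ≈ 0.1000.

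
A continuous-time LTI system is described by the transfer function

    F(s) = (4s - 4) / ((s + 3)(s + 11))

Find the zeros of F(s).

s = 1

Set the numerator to zero: 4s - 4 = 0, i.e. 4·(s - 1) = 0.
So s = 1.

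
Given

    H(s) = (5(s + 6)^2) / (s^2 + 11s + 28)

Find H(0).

H(0) = 45/7 ≈ 6.429

Set s = 0: H(0) = (180) / (28) = 45/7.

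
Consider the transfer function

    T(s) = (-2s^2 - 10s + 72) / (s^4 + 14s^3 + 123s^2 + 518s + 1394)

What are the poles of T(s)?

The poles are the roots of the denominator s^4 + 14s^3 + 123s^2 + 518s + 1394 = 0.
No real roots exist; factor into two real quadratics: (s^2 + 8s + 41)(s^2 + 6s + 34) = 0.
Each quadratic gives a conjugate pair via the quadratic formula.

s = -4 + 5j, -4 - 5j, -3 + 5j, -3 - 5j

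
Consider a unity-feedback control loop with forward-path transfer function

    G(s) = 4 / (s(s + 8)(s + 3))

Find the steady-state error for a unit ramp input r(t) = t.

G(s) has one pole at the origin.
This is a Type 1 system. Kv = lim_{s→0} s·G(s) = 4/24 = 1/6.
e_ss = 1/Kv = 1/(1/6) = 6.

e_ss = 6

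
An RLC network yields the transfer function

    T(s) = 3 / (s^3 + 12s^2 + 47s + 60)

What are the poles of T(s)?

s = -4, -3, -5

The poles are the roots of the denominator s^3 + 12s^2 + 47s + 60 = 0.
Trying s = -4: the polynomial evaluates to 0, so (s + 4) is a factor.
Dividing out leaves s^2 + 8s + 15 = 0.
Factoring the quadratic: (s + 3)(s + 5) = 0.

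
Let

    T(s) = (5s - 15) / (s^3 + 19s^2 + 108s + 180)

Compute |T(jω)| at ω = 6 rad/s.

|T(j6)| ≈ 0.05053

Substitute s = j6: numerator = -15 + j30, denominator = -504 + j432.
|T(j6)| = |-15 + j30| / |-504 + j432| = 33.541 / 663.81 ≈ 0.05053.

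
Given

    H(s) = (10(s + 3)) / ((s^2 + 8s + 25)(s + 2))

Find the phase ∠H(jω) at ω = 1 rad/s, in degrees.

∠H(j1) ≈ -26.57°

At s = j1: numerator = 30 + j10, denominator = 40 + j40.
∠H = ∠num − ∠den = 18.435° − (45°) = -26.57°.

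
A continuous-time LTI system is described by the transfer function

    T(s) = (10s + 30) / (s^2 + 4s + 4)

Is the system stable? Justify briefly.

stable

The denominator s^2 + 4s + 4 factors as (s + 2)^2, giving poles at s = -2, -2.
Since all poles lie strictly in the left half-plane, the system is stable.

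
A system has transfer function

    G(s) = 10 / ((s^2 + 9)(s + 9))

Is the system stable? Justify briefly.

The poles can be read from the denominator factors: s = 3j, -3j, -9.
Since the simple pole(s) at s = 3j, -3j lie on the jω-axis with none in the right half-plane, the system is marginally stable.

marginally stable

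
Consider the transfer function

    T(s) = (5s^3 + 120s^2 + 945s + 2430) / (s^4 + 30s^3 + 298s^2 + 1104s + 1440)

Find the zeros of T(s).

Set the numerator to zero: 5s^3 + 120s^2 + 945s + 2430 = 0, i.e. 5·(s^3 + 24s^2 + 189s + 486) = 0.
Factoring: (s + 9)^2(s + 6) = 0.

s = -9, -9, -6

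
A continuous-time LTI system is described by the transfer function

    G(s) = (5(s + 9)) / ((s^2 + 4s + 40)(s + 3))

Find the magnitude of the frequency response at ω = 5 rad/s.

|G(j5)| ≈ 0.3531

Substitute s = j5: numerator = 45 + j25, denominator = -55 + j135.
|G(j5)| = |45 + j25| / |-55 + j135| = 51.478 / 145.77 ≈ 0.3531.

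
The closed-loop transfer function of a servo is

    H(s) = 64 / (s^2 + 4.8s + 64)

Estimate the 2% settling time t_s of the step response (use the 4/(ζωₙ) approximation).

Comparing s^2 + 4.8s + 64 to s^2 + 2ζωₙs + ωₙ²: ωₙ = 8 rad/s and ζ = 4.8/(2·8) = 0.3.
ζωₙ = 4.8/2 = 2.4, so t_s ≈ 4/(ζωₙ) = 4/2.4 ≈ 1.667 s.

t_s ≈ 1.667 s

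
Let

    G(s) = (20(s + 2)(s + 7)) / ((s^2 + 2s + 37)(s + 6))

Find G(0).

At s = 0 each factor (s + a) contributes a and each (s^2 + bs + c) contributes c.
G(0) = 20·(2) · (7) / ((37) · (6)) = 280/222 = 140/111.

G(0) = 140/111 ≈ 1.261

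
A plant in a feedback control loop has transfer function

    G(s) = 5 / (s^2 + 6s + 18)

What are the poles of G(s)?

s = -3 ± 3j

The poles are the roots of the denominator s^2 + 6s + 18 = 0.
Using the quadratic formula: s = (-6 ± √(-36))/2 = -3 ± 3j.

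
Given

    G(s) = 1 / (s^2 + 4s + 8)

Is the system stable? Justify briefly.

The denominator s^2 + 4s + 8 factors as (s^2 + 4s + 8), giving poles at s = -2 + 2j, -2 - 2j.
Since all poles lie strictly in the left half-plane, the system is stable.

stable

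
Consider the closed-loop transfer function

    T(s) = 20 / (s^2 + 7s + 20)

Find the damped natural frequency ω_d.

Comparing s^2 + 7s + 20 to s^2 + 2ζωₙs + ωₙ²: ωₙ = √20 ≈ 4.472 rad/s and ζ = 7/(2·√20) ≈ 0.7826.
ζωₙ = 7/2 = 3.5, so ω_d = ωₙ√(1−ζ²) = √(ωₙ² − (ζωₙ)²) = √(20 − 3.5²) = √7.75 ≈ 2.784 rad/s.

ω_d ≈ 2.784 rad/s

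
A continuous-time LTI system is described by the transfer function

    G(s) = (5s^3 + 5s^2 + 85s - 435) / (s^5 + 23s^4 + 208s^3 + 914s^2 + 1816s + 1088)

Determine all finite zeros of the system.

s = -2 ± 5j, 3

Set the numerator to zero: 5s^3 + 5s^2 + 85s - 435 = 0, i.e. 5·(s^3 + s^2 + 17s - 87) = 0.
Factoring: (s^2 + 4s + 29)(s - 3) = 0.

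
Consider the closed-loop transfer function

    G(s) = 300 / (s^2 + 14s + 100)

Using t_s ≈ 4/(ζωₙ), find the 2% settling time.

t_s ≈ 0.5714 s

Comparing s^2 + 14s + 100 to s^2 + 2ζωₙs + ωₙ²: ωₙ = 10 rad/s and ζ = 14/(2·10) = 0.7.
ζωₙ = 14/2 = 7, so t_s ≈ 4/(ζωₙ) = 4/7 ≈ 0.5714 s.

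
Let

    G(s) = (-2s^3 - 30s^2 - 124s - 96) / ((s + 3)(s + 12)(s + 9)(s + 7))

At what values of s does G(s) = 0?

s = -1, -8, -6

Set the numerator to zero: -2s^3 - 30s^2 - 124s - 96 = 0, i.e. -2·(s^3 + 15s^2 + 62s + 48) = 0.
Factoring: (s + 1)(s + 8)(s + 6) = 0.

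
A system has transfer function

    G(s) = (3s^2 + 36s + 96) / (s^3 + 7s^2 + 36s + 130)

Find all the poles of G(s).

The poles are the roots of the denominator s^3 + 7s^2 + 36s + 130 = 0.
Trying s = -5: the polynomial evaluates to 0, so (s + 5) is a factor.
Dividing out leaves s^2 + 2s + 26 = 0.
The quadratic formula then gives s = -1 ± 5j.

s = -1 + 5j, -1 - 5j, -5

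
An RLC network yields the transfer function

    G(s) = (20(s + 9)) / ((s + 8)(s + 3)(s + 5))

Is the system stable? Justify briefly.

stable

The poles can be read from the denominator factors: s = -8, -3, -5.
Since all poles lie strictly in the left half-plane, the system is stable.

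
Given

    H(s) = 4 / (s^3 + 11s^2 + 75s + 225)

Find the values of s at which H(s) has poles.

s = -3 + 6j, -3 - 6j, -5

The poles are the roots of the denominator s^3 + 11s^2 + 75s + 225 = 0.
Trying s = -5: the polynomial evaluates to 0, so (s + 5) is a factor.
Dividing out leaves s^2 + 6s + 45 = 0.
The quadratic formula then gives s = -3 ± 6j.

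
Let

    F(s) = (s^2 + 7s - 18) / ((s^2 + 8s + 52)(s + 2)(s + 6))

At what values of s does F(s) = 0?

Set the numerator to zero: s^2 + 7s - 18 = 0.
Factoring: (s - 2)(s + 9) = 0.

s = 2, -9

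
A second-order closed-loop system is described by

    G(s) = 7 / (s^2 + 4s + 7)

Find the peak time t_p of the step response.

Comparing s^2 + 4s + 7 to s^2 + 2ζωₙs + ωₙ²: ωₙ = √7 ≈ 2.646 rad/s and ζ = 4/(2·√7) ≈ 0.7559.
ζωₙ = 4/2 = 2, so ω_d = ωₙ√(1−ζ²) = √(ωₙ² − (ζωₙ)²) = √(7 − 2²) = √3 ≈ 1.732 rad/s.
t_p = π/ω_d = π/1.732 ≈ 1.814 s.

t_p ≈ 1.814 s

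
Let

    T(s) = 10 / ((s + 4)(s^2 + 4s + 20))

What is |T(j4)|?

|T(j4)| ≈ 0.1072

Substitute s = j4: numerator = 10, denominator = -48 + j80.
|T(j4)| = |10| / |-48 + j80| = 10 / 93.295 ≈ 0.1072.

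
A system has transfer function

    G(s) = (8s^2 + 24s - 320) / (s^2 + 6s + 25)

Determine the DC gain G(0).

Set s = 0: G(0) = (-320) / (25) = -64/5.

G(0) = -64/5 ≈ -12.80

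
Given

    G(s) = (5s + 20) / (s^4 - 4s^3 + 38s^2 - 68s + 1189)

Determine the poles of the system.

s = 4 + 5j, 4 - 5j, -2 + 5j, -2 - 5j

The poles are the roots of the denominator s^4 - 4s^3 + 38s^2 - 68s + 1189 = 0.
No real roots exist; factor into two real quadratics: (s^2 - 8s + 41)(s^2 + 4s + 29) = 0.
Each quadratic gives a conjugate pair via the quadratic formula.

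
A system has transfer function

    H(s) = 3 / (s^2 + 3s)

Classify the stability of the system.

marginally stable

The denominator s^2 + 3s factors as s(s + 3), giving poles at s = 0, -3.
Since the simple pole(s) at s = 0 lie on the jω-axis with none in the right half-plane, the system is marginally stable.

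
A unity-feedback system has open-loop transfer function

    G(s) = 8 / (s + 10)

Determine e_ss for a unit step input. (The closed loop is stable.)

G(s) has no poles at the origin.
This is a Type 0 system. Kp = lim_{s→0} G(s) = 8/10 = 4/5.
e_ss = 1/(1 + Kp) = 1/(1 + 4/5) = 5/9 ≈ 0.5556.

e_ss = 0.5556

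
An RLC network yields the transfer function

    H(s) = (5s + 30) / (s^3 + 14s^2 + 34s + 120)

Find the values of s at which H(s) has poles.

The poles are the roots of the denominator s^3 + 14s^2 + 34s + 120 = 0.
Trying s = -12: the polynomial evaluates to 0, so (s + 12) is a factor.
Dividing out leaves s^2 + 2s + 10 = 0.
The quadratic formula then gives s = -1 ± 3j.

s = -1 + 3j, -1 - 3j, -12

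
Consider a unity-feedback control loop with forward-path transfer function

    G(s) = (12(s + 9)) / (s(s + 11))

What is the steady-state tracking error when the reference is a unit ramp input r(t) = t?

e_ss = 0.1019

G(s) has one pole at the origin.
This is a Type 1 system. Kv = lim_{s→0} s·G(s) = 108/11.
e_ss = 1/Kv = 1/(108/11) = 11/108 ≈ 0.1019.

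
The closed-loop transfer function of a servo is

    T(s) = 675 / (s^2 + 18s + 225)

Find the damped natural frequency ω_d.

Comparing s^2 + 18s + 225 to s^2 + 2ζωₙs + ωₙ²: ωₙ = 15 rad/s and ζ = 18/(2·15) = 0.6.
ζωₙ = 18/2 = 9, so ω_d = ωₙ√(1−ζ²) = √(ωₙ² − (ζωₙ)²) = √(225 − 9²) = √144 = 12 rad/s.

ω_d = 12 rad/s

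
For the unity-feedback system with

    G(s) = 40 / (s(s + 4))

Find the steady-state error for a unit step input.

G(s) has one pole at the origin.
This is a Type 1 system; for a step input the steady-state error is zero.

e_ss = 0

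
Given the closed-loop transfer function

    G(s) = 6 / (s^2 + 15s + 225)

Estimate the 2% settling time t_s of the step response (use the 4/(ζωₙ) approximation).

t_s ≈ 0.5333 s

Comparing s^2 + 15s + 225 to s^2 + 2ζωₙs + ωₙ²: ωₙ = 15 rad/s and ζ = 15/(2·15) = 0.5.
ζωₙ = 15/2 = 7.5, so t_s ≈ 4/(ζωₙ) = 4/7.5 ≈ 0.5333 s.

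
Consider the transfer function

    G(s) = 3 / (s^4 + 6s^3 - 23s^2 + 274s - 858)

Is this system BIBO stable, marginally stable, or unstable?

The denominator s^4 + 6s^3 - 23s^2 + 274s - 858 factors as (s^2 - 2s + 26)(s - 3)(s + 11), giving poles at s = 1 + 5j, 1 - 5j, 3, -11.
Since the pole(s) at s = 1 + 5j, 1 - 5j, 3 lie in the right half-plane, the system is unstable.

unstable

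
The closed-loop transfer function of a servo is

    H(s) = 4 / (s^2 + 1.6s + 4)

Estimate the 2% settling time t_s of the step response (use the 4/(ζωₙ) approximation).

t_s ≈ 5 s

Comparing s^2 + 1.6s + 4 to s^2 + 2ζωₙs + ωₙ²: ωₙ = 2 rad/s and ζ = 1.6/(2·2) = 0.4.
ζωₙ = 1.6/2 = 0.8, so t_s ≈ 4/(ζωₙ) = 4/0.8 = 5 s.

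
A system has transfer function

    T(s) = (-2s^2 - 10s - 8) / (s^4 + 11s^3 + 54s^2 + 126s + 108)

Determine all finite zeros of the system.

Set the numerator to zero: -2s^2 - 10s - 8 = 0, i.e. -2·(s^2 + 5s + 4) = 0.
Factoring: (s + 1)(s + 4) = 0.

s = -1, -4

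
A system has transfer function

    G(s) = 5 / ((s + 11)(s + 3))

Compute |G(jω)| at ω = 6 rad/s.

|G(j6)| ≈ 0.05949

Substitute s = j6: numerator = 5, denominator = -3 + j84.
|G(j6)| = |5| / |-3 + j84| = 5 / 84.054 ≈ 0.05949.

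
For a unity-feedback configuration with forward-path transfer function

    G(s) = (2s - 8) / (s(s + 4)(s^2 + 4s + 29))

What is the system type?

The denominator has 1 factor of s at the origin (free integrator), so this is a Type 1 system.

Type 1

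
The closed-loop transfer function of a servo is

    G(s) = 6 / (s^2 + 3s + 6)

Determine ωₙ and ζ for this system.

ωₙ ≈ 2.449 rad/s, ζ ≈ 0.6124

Compare the denominator to the standard form s^2 + 2ζωₙs + ωₙ².
ωₙ² = 6, so ωₙ = √6 ≈ 2.449 rad/s.
2ζωₙ = 3, so ζ = 3/(2·√6) ≈ 0.6124.
With ζ = 0.6124 the response is underdamped.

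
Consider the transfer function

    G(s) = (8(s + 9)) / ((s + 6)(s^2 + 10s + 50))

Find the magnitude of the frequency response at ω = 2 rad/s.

|G(j2)| ≈ 0.2325

Substitute s = j2: numerator = 72 + j16, denominator = 236 + j212.
|G(j2)| = |72 + j16| / |236 + j212| = 73.756 / 317.24 ≈ 0.2325.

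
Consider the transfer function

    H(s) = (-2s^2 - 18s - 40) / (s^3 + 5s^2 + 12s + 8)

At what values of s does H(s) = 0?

Set the numerator to zero: -2s^2 - 18s - 40 = 0, i.e. -2·(s^2 + 9s + 20) = 0.
Factoring: (s + 5)(s + 4) = 0.

s = -5, -4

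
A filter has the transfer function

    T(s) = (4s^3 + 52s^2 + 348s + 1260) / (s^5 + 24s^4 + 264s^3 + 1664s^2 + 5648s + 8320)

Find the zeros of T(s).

s = -3 ± 6j, -7

Set the numerator to zero: 4s^3 + 52s^2 + 348s + 1260 = 0, i.e. 4·(s^3 + 13s^2 + 87s + 315) = 0.
Factoring: (s^2 + 6s + 45)(s + 7) = 0.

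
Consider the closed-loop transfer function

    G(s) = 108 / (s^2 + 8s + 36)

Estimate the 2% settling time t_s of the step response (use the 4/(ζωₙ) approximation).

t_s ≈ 1 s

Comparing s^2 + 8s + 36 to s^2 + 2ζωₙs + ωₙ²: ωₙ = 6 rad/s and ζ = 8/(2·6) ≈ 0.6667.
ζωₙ = 8/2 = 4, so t_s ≈ 4/(ζωₙ) = 4/4 = 1 s.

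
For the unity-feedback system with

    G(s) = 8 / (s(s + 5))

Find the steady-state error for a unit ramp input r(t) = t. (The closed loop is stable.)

G(s) has one pole at the origin.
This is a Type 1 system. Kv = lim_{s→0} s·G(s) = 8/5.
e_ss = 1/Kv = 1/(8/5) = 5/8 ≈ 0.6250.

e_ss = 0.6250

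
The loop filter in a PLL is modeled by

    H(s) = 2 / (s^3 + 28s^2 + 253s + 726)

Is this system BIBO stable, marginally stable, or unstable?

stable

The denominator s^3 + 28s^2 + 253s + 726 factors as (s + 11)^2(s + 6), giving poles at s = -11, -11, -6.
Since all poles lie strictly in the left half-plane, the system is stable.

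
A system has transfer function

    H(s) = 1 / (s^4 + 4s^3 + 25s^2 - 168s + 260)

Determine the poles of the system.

The poles are the roots of the denominator s^4 + 4s^3 + 25s^2 - 168s + 260 = 0.
No real roots exist; factor into two real quadratics: (s^2 - 4s + 5)(s^2 + 8s + 52) = 0.
Each quadratic gives a conjugate pair via the quadratic formula.

s = 2 ± j, -4 ± 6j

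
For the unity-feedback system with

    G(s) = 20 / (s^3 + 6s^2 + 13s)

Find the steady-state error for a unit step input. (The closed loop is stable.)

G(s) has one pole at the origin.
This is a Type 1 system; for a step input the steady-state error is zero.

e_ss = 0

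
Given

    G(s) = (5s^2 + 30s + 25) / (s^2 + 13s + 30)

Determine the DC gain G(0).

Set s = 0: G(0) = (25) / (30) = 5/6.

G(0) = 5/6 ≈ 0.8333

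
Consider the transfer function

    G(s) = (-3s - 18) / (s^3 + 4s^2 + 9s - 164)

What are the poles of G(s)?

The poles are the roots of the denominator s^3 + 4s^2 + 9s - 164 = 0.
Trying s = 4: the polynomial evaluates to 0, so (s - 4) is a factor.
Dividing out leaves s^2 + 8s + 41 = 0.
The quadratic formula then gives s = -4 ± 5j.

s = -4 + 5j, -4 - 5j, 4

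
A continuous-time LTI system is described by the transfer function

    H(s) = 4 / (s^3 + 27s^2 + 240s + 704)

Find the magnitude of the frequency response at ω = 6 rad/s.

|H(j6)| ≈ 0.003192

Substitute s = j6: numerator = 4, denominator = -268 + j1224.
|H(j6)| = |4| / |-268 + j1224| = 4 / 1253.0 ≈ 0.003192.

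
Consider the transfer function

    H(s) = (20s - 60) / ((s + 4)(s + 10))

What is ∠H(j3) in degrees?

∠H(j3) ≈ 81.43°

At s = j3: numerator = -60 + j60, denominator = 31 + j42.
∠H = ∠num − ∠den = 135° − (53.569°) = 81.43°.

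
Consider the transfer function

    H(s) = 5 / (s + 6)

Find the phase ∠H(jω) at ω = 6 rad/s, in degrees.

∠H(j6) ≈ -45°

At s = j6: numerator = 5, denominator = 6 + j6.
∠H = ∠num − ∠den = 0° − (45°) = -45°.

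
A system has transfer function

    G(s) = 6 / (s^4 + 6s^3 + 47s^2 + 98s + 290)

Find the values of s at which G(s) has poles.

s = -1 ± 3j, -2 ± 5j

The poles are the roots of the denominator s^4 + 6s^3 + 47s^2 + 98s + 290 = 0.
No real roots exist; factor into two real quadratics: (s^2 + 2s + 10)(s^2 + 4s + 29) = 0.
Each quadratic gives a conjugate pair via the quadratic formula.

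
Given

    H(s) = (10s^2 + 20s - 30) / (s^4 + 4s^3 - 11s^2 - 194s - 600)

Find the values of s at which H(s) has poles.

s = -3 + 4j, -3 - 4j, -4, 6

The poles are the roots of the denominator s^4 + 4s^3 - 11s^2 - 194s - 600 = 0.
Trying s = -4: the polynomial evaluates to 0, so (s + 4) is a factor.
Dividing out leaves s^3 - 11s - 150 = 0.
This factors further as (s^2 + 6s + 25)(s - 6) = 0.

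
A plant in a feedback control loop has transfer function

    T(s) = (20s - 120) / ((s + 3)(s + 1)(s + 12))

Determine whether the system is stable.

The poles can be read from the denominator factors: s = -3, -1, -12.
Since all poles lie strictly in the left half-plane, the system is stable.

stable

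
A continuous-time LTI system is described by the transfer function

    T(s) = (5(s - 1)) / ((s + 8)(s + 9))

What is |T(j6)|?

|T(j6)| ≈ 0.2812

Substitute s = j6: numerator = -5 + j30, denominator = 36 + j102.
|T(j6)| = |-5 + j30| / |36 + j102| = 30.414 / 108.17 ≈ 0.2812.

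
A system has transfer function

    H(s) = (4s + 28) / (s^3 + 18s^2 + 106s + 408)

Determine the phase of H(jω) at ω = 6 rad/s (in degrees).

At s = j6: numerator = 28 + j24, denominator = -240 + j420.
∠H = ∠num − ∠den = 40.601° − (119.74°) = -79.14°.

∠H(j6) ≈ -79.14°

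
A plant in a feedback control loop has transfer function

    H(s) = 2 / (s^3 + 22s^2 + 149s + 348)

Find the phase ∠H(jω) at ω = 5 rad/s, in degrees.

At s = j5: numerator = 2, denominator = -202 + j620.
∠H = ∠num − ∠den = 0° − (108.05°) = -108.0°.

∠H(j5) ≈ -108.0°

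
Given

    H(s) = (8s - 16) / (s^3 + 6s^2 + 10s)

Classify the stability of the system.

marginally stable

The denominator s^3 + 6s^2 + 10s factors as s(s^2 + 6s + 10), giving poles at s = 0, -3 + j, -3 - j.
Since the simple pole(s) at s = 0 lie on the jω-axis with none in the right half-plane, the system is marginally stable.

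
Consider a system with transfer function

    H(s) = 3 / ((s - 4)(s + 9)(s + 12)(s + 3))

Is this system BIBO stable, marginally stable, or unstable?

unstable

The poles can be read from the denominator factors: s = 4, -9, -12, -3.
Since the pole(s) at s = 4 lie in the right half-plane, the system is unstable.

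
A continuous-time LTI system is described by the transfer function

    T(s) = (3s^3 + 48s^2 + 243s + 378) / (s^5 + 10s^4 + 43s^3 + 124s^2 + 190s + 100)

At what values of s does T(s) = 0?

s = -7, -3, -6

Set the numerator to zero: 3s^3 + 48s^2 + 243s + 378 = 0, i.e. 3·(s^3 + 16s^2 + 81s + 126) = 0.
Factoring: (s + 7)(s + 3)(s + 6) = 0.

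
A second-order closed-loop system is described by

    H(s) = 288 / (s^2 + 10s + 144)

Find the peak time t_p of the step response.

t_p ≈ 0.2880 s

Comparing s^2 + 10s + 144 to s^2 + 2ζωₙs + ωₙ²: ωₙ = 12 rad/s and ζ = 10/(2·12) ≈ 0.4167.
ζωₙ = 10/2 = 5, so ω_d = ωₙ√(1−ζ²) = √(ωₙ² − (ζωₙ)²) = √(144 − 5²) = √119 ≈ 10.91 rad/s.
t_p = π/ω_d = π/10.91 ≈ 0.2880 s.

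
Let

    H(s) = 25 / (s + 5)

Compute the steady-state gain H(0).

H(0) = 5

Set s = 0: H(0) = (25) / (5) = 5.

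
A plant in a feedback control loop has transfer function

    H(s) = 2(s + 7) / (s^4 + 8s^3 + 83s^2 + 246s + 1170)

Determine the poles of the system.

s = -1 + 5j, -1 - 5j, -3 + 6j, -3 - 6j

The poles are the roots of the denominator s^4 + 8s^3 + 83s^2 + 246s + 1170 = 0.
No real roots exist; factor into two real quadratics: (s^2 + 2s + 26)(s^2 + 6s + 45) = 0.
Each quadratic gives a conjugate pair via the quadratic formula.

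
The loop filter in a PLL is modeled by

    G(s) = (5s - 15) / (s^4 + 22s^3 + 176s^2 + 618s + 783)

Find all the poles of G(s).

s = -5 ± 2j, -9, -3

The poles are the roots of the denominator s^4 + 22s^3 + 176s^2 + 618s + 783 = 0.
Trying s = -9: the polynomial evaluates to 0, so (s + 9) is a factor.
Dividing out leaves s^3 + 13s^2 + 59s + 87 = 0.
This factors further as (s^2 + 10s + 29)(s + 3) = 0.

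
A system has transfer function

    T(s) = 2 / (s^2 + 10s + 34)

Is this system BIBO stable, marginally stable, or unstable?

The denominator s^2 + 10s + 34 factors as (s^2 + 10s + 34), giving poles at s = -5 ± 3j.
Since all poles lie strictly in the left half-plane, the system is stable.

stable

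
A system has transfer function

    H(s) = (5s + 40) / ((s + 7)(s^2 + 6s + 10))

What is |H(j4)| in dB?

|H(j4)|_dB ≈ -13.0 dB

Substitute s = j4: numerator = 40 + j20, denominator = -138 + j144.
|H(j4)| = |40 + j20| / |-138 + j144| = 44.721 / 199.45 ≈ 0.2242.
In decibels: 20·log₁₀(0.2242) ≈ -13.0 dB.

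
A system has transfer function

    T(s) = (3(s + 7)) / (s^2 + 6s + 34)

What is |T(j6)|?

Substitute s = j6: numerator = 21 + j18, denominator = -2 + j36.
|T(j6)| = |21 + j18| / |-2 + j36| = 27.659 / 36.056 ≈ 0.7671.

|T(j6)| ≈ 0.7671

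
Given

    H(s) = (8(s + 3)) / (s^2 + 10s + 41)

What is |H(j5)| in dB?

Substitute s = j5: numerator = 24 + j40, denominator = 16 + j50.
|H(j5)| = |24 + j40| / |16 + j50| = 46.648 / 52.498 ≈ 0.8886.
In decibels: 20·log₁₀(0.8886) ≈ -1.03 dB.

|H(j5)|_dB ≈ -1.03 dB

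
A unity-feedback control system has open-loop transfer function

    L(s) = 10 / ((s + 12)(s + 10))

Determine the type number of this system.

Type 0

The denominator has no factor of s at the origin — no free integrator — so this is a Type 0 system.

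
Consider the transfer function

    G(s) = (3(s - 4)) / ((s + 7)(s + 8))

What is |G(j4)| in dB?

|G(j4)|_dB ≈ -12.6 dB

Substitute s = j4: numerator = -12 + j12, denominator = 40 + j60.
|G(j4)| = |-12 + j12| / |40 + j60| = 16.971 / 72.111 ≈ 0.2353.
In decibels: 20·log₁₀(0.2353) ≈ -12.6 dB.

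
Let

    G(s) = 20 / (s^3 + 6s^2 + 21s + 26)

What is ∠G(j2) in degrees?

At s = j2: numerator = 20, denominator = 2 + j34.
∠G = ∠num − ∠den = 0° − (86.634°) = -86.63°.

∠G(j2) ≈ -86.63°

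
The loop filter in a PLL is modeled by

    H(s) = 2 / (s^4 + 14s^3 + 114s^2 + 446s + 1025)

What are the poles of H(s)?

The poles are the roots of the denominator s^4 + 14s^3 + 114s^2 + 446s + 1025 = 0.
No real roots exist; factor into two real quadratics: (s^2 + 6s + 25)(s^2 + 8s + 41) = 0.
Each quadratic gives a conjugate pair via the quadratic formula.

s = -3 ± 4j, -4 ± 5j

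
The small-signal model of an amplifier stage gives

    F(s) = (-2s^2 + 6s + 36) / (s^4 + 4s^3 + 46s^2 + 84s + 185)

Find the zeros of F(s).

Set the numerator to zero: -2s^2 + 6s + 36 = 0, i.e. -2·(s^2 - 3s - 18) = 0.
Factoring: (s + 3)(s - 6) = 0.

s = -3, 6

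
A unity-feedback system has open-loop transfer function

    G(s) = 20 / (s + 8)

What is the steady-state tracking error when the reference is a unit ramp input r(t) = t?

e_ss = ∞

G(s) has no poles at the origin.
This is a Type 0 system; Kv = lim_{s→0} s·G(s) = 0, so the steady-state error for a ramp input is infinite.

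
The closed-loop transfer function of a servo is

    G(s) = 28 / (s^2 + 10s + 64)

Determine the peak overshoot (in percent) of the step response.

%OS ≈ 8.08%

Comparing s^2 + 10s + 64 to s^2 + 2ζωₙs + ωₙ²: ωₙ = 8 rad/s and ζ = 10/(2·8) = 0.625.
%OS = 100·exp(−πζ/√(1−ζ²)) = 100·exp(−π·0.625/√(1−0.625²)) ≈ 8.08%.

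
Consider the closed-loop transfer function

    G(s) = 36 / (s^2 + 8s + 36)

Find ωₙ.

Compare the denominator to the standard form s^2 + 2ζωₙs + ωₙ².
ωₙ² = 36, so ωₙ = 6 rad/s.

ωₙ = 6 rad/s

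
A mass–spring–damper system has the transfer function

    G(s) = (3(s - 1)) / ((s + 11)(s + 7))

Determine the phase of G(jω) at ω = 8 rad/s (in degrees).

At s = j8: numerator = -3 + j24, denominator = 13 + j144.
∠G = ∠num − ∠den = 97.125° − (84.841°) = 12.28°.

∠G(j8) ≈ 12.28°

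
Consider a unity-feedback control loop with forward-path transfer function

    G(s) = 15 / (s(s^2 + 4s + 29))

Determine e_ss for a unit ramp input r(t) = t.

e_ss = 1.933

G(s) has one pole at the origin.
This is a Type 1 system. Kv = lim_{s→0} s·G(s) = 15/29.
e_ss = 1/Kv = 1/(15/29) = 29/15 ≈ 1.933.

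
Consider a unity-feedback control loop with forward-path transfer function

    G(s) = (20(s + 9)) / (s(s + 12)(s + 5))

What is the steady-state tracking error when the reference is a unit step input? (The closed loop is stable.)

e_ss = 0

G(s) has one pole at the origin.
This is a Type 1 system; for a step input the steady-state error is zero.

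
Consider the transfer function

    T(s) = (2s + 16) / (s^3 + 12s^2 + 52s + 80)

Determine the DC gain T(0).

T(0) = 1/5 ≈ 0.2000

Set s = 0: T(0) = (16) / (80) = 1/5.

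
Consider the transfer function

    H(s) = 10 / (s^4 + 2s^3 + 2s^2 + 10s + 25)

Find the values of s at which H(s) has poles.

s = 1 + 2j, 1 - 2j, -2 + j, -2 - j

The poles are the roots of the denominator s^4 + 2s^3 + 2s^2 + 10s + 25 = 0.
No real roots exist; factor into two real quadratics: (s^2 - 2s + 5)(s^2 + 4s + 5) = 0.
Each quadratic gives a conjugate pair via the quadratic formula.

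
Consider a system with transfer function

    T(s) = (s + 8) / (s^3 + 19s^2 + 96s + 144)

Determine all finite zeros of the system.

s = -8

Set the numerator to zero: s + 8 = 0.
So s = -8.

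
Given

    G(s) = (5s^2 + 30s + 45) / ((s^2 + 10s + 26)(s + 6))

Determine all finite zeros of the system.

Set the numerator to zero: 5s^2 + 30s + 45 = 0, i.e. 5·(s^2 + 6s + 9) = 0.
Factoring: (s + 3)^2 = 0.

s = -3, -3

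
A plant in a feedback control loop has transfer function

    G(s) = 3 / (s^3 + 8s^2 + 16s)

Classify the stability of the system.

The denominator s^3 + 8s^2 + 16s factors as s(s + 4)^2, giving poles at s = 0, -4, -4.
Since the simple pole(s) at s = 0 lie on the jω-axis with none in the right half-plane, the system is marginally stable.

marginally stable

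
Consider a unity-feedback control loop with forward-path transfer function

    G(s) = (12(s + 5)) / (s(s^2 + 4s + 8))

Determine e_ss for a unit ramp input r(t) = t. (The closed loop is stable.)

e_ss = 0.1333

G(s) has one pole at the origin.
This is a Type 1 system. Kv = lim_{s→0} s·G(s) = 60/8 = 15/2.
e_ss = 1/Kv = 1/(15/2) = 2/15 ≈ 0.1333.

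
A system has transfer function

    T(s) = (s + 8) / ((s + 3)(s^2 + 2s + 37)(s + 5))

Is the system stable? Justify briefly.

stable

The poles can be read from the denominator factors: s = -3, -1 + 6j, -1 - 6j, -5.
Since all poles lie strictly in the left half-plane, the system is stable.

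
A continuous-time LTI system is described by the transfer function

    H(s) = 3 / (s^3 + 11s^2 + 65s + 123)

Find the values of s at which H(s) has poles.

s = -3, -4 + 5j, -4 - 5j

The poles are the roots of the denominator s^3 + 11s^2 + 65s + 123 = 0.
Trying s = -3: the polynomial evaluates to 0, so (s + 3) is a factor.
Dividing out leaves s^2 + 8s + 41 = 0.
The quadratic formula then gives s = -4 ± 5j.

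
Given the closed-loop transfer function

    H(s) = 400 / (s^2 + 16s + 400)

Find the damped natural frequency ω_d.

ω_d ≈ 18.33 rad/s

Comparing s^2 + 16s + 400 to s^2 + 2ζωₙs + ωₙ²: ωₙ = 20 rad/s and ζ = 16/(2·20) = 0.4.
ζωₙ = 16/2 = 8, so ω_d = ωₙ√(1−ζ²) = √(ωₙ² − (ζωₙ)²) = √(400 − 8²) = √336 ≈ 18.33 rad/s.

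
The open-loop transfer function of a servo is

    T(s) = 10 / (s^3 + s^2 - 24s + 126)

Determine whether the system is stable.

unstable

The denominator s^3 + s^2 - 24s + 126 factors as (s + 7)(s^2 - 6s + 18), giving poles at s = -7, 3 + 3j, 3 - 3j.
Since the pole(s) at s = 3 + 3j, 3 - 3j lie in the right half-plane, the system is unstable.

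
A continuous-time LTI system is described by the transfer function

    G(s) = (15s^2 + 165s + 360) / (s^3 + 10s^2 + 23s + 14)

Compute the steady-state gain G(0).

G(0) = 180/7 ≈ 25.71

Set s = 0: G(0) = (360) / (14) = 180/7.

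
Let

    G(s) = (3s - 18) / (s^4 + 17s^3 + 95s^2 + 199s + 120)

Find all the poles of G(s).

s = -1, -5, -3, -8

The poles are the roots of the denominator s^4 + 17s^3 + 95s^2 + 199s + 120 = 0.
Trying s = -1: the polynomial evaluates to 0, so (s + 1) is a factor.
Dividing out leaves s^3 + 16s^2 + 79s + 120 = 0.
This factors further as (s + 5)(s + 3)(s + 8) = 0.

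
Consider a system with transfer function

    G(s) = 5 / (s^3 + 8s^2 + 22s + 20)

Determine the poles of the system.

s = -3 + j, -3 - j, -2

The poles are the roots of the denominator s^3 + 8s^2 + 22s + 20 = 0.
Trying s = -2: the polynomial evaluates to 0, so (s + 2) is a factor.
Dividing out leaves s^2 + 6s + 10 = 0.
The quadratic formula then gives s = -3 ± 1j.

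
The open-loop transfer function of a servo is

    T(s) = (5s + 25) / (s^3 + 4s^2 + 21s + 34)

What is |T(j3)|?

Substitute s = j3: numerator = 25 + j15, denominator = -2 + j36.
|T(j3)| = |25 + j15| / |-2 + j36| = 29.155 / 36.056 ≈ 0.8086.

|T(j3)| ≈ 0.8086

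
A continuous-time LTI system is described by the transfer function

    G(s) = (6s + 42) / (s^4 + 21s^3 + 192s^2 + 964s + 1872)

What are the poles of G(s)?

The poles are the roots of the denominator s^4 + 21s^3 + 192s^2 + 964s + 1872 = 0.
Trying s = -4: the polynomial evaluates to 0, so (s + 4) is a factor.
Dividing out leaves s^3 + 17s^2 + 124s + 468 = 0.
This factors further as (s^2 + 8s + 52)(s + 9) = 0.

s = -4 + 6j, -4 - 6j, -4, -9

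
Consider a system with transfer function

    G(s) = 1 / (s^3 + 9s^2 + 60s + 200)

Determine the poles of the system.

s = -2 + 6j, -2 - 6j, -5

The poles are the roots of the denominator s^3 + 9s^2 + 60s + 200 = 0.
Trying s = -5: the polynomial evaluates to 0, so (s + 5) is a factor.
Dividing out leaves s^2 + 4s + 40 = 0.
The quadratic formula then gives s = -2 ± 6j.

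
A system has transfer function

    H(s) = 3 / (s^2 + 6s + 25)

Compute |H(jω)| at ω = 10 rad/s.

Substitute s = j10: numerator = 3, denominator = -75 + j60.
|H(j10)| = |3| / |-75 + j60| = 3 / 96.047 ≈ 0.03123.

|H(j10)| ≈ 0.03123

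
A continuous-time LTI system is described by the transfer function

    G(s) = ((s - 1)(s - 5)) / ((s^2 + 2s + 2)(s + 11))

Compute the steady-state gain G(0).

At s = 0 each factor (s + a) contributes a and each (s^2 + bs + c) contributes c.
G(0) = 1·(-1) · (-5) / ((2) · (11)) = 5/22 = 5/22.

G(0) = 5/22 ≈ 0.2273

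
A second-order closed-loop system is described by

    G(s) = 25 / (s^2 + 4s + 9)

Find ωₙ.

Compare the denominator to the standard form s^2 + 2ζωₙs + ωₙ².
ωₙ² = 9, so ωₙ = 3 rad/s.

ωₙ = 3 rad/s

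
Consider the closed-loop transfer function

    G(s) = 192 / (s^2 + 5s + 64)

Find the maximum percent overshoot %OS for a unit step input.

Comparing s^2 + 5s + 64 to s^2 + 2ζωₙs + ωₙ²: ωₙ = 8 rad/s and ζ = 5/(2·8) = 0.3125.
%OS = 100·exp(−πζ/√(1−ζ²)) = 100·exp(−π·0.3125/√(1−0.3125²)) ≈ 35.6%.

%OS ≈ 35.6%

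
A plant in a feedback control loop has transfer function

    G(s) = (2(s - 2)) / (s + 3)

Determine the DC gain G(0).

Set s = 0: G(0) = (-4) / (3) = -4/3.

G(0) = -4/3 ≈ -1.333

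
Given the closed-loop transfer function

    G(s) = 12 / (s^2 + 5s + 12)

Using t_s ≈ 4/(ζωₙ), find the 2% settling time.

Comparing s^2 + 5s + 12 to s^2 + 2ζωₙs + ωₙ²: ωₙ = √12 ≈ 3.464 rad/s and ζ = 5/(2·√12) ≈ 0.7217.
ζωₙ = 5/2 = 2.5, so t_s ≈ 4/(ζωₙ) = 4/2.5 = 1.600 s.

t_s ≈ 1.600 s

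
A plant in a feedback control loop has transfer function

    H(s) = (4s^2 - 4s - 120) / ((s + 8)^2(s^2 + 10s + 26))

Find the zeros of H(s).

s = -5, 6

Set the numerator to zero: 4s^2 - 4s - 120 = 0, i.e. 4·(s^2 - s - 30) = 0.
Factoring: (s + 5)(s - 6) = 0.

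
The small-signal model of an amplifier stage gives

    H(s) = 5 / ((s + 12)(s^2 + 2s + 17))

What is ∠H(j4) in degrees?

∠H(j4) ≈ -101.3°

At s = j4: numerator = 5, denominator = -20 + j100.
∠H = ∠num − ∠den = 0° − (101.31°) = -101.3°.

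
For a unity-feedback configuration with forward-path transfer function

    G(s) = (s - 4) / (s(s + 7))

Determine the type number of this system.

Type 1

The denominator has 1 factor of s at the origin (free integrator), so this is a Type 1 system.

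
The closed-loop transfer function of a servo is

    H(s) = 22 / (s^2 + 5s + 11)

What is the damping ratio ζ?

ζ ≈ 0.7538

Compare the denominator to the standard form s^2 + 2ζωₙs + ωₙ².
ωₙ² = 11, so ωₙ = √11 ≈ 3.317 rad/s.
2ζωₙ = 5, so ζ = 5/(2·√11) ≈ 0.7538.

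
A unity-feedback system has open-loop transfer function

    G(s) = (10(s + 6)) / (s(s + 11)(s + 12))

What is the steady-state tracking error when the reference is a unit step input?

e_ss = 0

G(s) has one pole at the origin.
This is a Type 1 system; for a step input the steady-state error is zero.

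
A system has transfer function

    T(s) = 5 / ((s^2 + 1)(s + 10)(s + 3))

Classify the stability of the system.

The poles can be read from the denominator factors: s = j, -j, -10, -3.
Since the simple pole(s) at s = ±j lie on the jω-axis with none in the right half-plane, the system is marginally stable.

marginally stable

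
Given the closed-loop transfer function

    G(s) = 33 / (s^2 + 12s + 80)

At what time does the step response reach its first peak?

Comparing s^2 + 12s + 80 to s^2 + 2ζωₙs + ωₙ²: ωₙ = √80 ≈ 8.944 rad/s and ζ = 12/(2·√80) ≈ 0.6708.
ζωₙ = 12/2 = 6, so ω_d = ωₙ√(1−ζ²) = √(ωₙ² − (ζωₙ)²) = √(80 − 6²) = √44 ≈ 6.633 rad/s.
t_p = π/ω_d = π/6.633 ≈ 0.4736 s.

t_p ≈ 0.4736 s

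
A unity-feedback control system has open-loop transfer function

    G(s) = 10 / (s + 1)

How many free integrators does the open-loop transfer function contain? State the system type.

The denominator has no factor of s at the origin — no free integrator — so this is a Type 0 system.

Type 0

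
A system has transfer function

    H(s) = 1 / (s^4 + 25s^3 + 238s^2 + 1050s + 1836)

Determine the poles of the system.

s = -5 + 3j, -5 - 3j, -6, -9

The poles are the roots of the denominator s^4 + 25s^3 + 238s^2 + 1050s + 1836 = 0.
Trying s = -6: the polynomial evaluates to 0, so (s + 6) is a factor.
Dividing out leaves s^3 + 19s^2 + 124s + 306 = 0.
This factors further as (s^2 + 10s + 34)(s + 9) = 0.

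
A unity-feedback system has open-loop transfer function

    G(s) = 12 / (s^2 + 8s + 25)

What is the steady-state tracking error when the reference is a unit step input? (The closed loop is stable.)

G(s) has no poles at the origin.
This is a Type 0 system. Kp = lim_{s→0} G(s) = 12/25.
e_ss = 1/(1 + Kp) = 1/(1 + 12/25) = 25/37 ≈ 0.6757.

e_ss = 0.6757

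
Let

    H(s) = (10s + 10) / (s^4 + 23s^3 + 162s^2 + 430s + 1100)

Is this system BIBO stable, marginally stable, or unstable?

stable

The denominator s^4 + 23s^3 + 162s^2 + 430s + 1100 factors as (s^2 + 2s + 10)(s + 11)(s + 10), giving poles at s = -1 ± 3j, -11, -10.
Since all poles lie strictly in the left half-plane, the system is stable.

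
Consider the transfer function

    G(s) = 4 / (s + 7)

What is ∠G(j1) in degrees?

∠G(j1) ≈ -8.130°

At s = j1: numerator = 4, denominator = 7 + j1.
∠G = ∠num − ∠den = 0° − (8.1301°) = -8.130°.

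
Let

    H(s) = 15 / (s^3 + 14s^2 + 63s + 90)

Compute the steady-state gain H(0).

H(0) = 1/6 ≈ 0.1667

Set s = 0: H(0) = (15) / (90) = 1/6.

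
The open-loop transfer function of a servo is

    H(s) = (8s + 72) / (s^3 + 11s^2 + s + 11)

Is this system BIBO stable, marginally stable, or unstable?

The denominator s^3 + 11s^2 + s + 11 factors as (s^2 + 1)(s + 11), giving poles at s = j, -j, -11.
Since the simple pole(s) at s = j, -j lie on the jω-axis with none in the right half-plane, the system is marginally stable.

marginally stable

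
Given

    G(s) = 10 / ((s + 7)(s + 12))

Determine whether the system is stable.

The poles can be read from the denominator factors: s = -7, -12.
Since all poles lie strictly in the left half-plane, the system is stable.

stable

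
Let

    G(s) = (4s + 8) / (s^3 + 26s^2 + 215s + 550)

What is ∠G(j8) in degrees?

∠G(j8) ≈ -56.72°

At s = j8: numerator = 8 + j32, denominator = -1114 + j1208.
∠G = ∠num − ∠den = 75.964° − (132.68°) = -56.72°.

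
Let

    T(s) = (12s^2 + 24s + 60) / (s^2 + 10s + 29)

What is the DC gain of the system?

Set s = 0: T(0) = (60) / (29) = 60/29.

T(0) = 60/29 ≈ 2.069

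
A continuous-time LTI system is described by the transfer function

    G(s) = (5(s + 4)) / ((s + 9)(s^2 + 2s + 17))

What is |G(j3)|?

|G(j3)| ≈ 0.2635

Substitute s = j3: numerator = 20 + j15, denominator = 54 + j78.
|G(j3)| = |20 + j15| / |54 + j78| = 25 / 94.868 ≈ 0.2635.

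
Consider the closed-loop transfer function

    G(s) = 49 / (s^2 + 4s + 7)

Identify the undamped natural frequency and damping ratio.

Compare the denominator to the standard form s^2 + 2ζωₙs + ωₙ².
ωₙ² = 7, so ωₙ = √7 ≈ 2.646 rad/s.
2ζωₙ = 4, so ζ = 4/(2·√7) ≈ 0.7559.
With ζ = 0.7559 the response is underdamped.

ωₙ ≈ 2.646 rad/s, ζ ≈ 0.7559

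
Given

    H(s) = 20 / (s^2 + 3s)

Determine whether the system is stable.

marginally stable

The denominator s^2 + 3s factors as s(s + 3), giving poles at s = 0, -3.
Since the simple pole(s) at s = 0 lie on the jω-axis with none in the right half-plane, the system is marginally stable.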